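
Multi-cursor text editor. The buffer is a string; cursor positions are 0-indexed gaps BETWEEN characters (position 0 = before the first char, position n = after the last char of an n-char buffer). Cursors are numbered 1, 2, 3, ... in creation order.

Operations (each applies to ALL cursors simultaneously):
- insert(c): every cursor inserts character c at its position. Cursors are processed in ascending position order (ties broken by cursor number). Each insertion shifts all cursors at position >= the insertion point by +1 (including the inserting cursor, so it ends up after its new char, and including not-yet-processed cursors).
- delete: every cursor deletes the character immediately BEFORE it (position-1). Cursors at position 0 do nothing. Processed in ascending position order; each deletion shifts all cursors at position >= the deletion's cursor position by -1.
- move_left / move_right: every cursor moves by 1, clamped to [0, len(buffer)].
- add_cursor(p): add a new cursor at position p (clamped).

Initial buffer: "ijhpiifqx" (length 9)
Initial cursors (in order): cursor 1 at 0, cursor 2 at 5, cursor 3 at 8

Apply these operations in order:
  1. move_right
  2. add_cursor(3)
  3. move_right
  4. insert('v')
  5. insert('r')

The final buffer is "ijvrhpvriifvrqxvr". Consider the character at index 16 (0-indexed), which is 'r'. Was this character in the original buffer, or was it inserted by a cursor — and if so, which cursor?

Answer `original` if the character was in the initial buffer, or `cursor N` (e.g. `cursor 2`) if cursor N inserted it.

After op 1 (move_right): buffer="ijhpiifqx" (len 9), cursors c1@1 c2@6 c3@9, authorship .........
After op 2 (add_cursor(3)): buffer="ijhpiifqx" (len 9), cursors c1@1 c4@3 c2@6 c3@9, authorship .........
After op 3 (move_right): buffer="ijhpiifqx" (len 9), cursors c1@2 c4@4 c2@7 c3@9, authorship .........
After op 4 (insert('v')): buffer="ijvhpviifvqxv" (len 13), cursors c1@3 c4@6 c2@10 c3@13, authorship ..1..4...2..3
After op 5 (insert('r')): buffer="ijvrhpvriifvrqxvr" (len 17), cursors c1@4 c4@8 c2@13 c3@17, authorship ..11..44...22..33
Authorship (.=original, N=cursor N): . . 1 1 . . 4 4 . . . 2 2 . . 3 3
Index 16: author = 3

Answer: cursor 3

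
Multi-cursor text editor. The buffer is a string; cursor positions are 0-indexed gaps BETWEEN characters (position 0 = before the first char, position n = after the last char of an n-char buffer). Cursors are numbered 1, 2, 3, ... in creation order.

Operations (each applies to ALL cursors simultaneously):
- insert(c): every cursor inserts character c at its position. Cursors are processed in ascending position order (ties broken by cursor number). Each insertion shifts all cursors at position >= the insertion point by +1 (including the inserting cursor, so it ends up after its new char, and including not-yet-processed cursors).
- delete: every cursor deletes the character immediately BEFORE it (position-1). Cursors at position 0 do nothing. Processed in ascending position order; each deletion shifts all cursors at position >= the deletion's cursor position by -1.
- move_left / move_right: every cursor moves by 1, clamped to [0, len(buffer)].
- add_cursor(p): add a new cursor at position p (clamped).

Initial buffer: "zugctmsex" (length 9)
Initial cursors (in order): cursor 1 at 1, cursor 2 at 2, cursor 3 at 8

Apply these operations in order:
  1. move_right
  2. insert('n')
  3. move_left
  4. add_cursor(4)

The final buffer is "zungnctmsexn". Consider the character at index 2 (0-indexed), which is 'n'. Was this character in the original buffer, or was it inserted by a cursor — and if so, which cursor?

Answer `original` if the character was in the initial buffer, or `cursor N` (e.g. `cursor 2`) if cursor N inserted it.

Answer: cursor 1

Derivation:
After op 1 (move_right): buffer="zugctmsex" (len 9), cursors c1@2 c2@3 c3@9, authorship .........
After op 2 (insert('n')): buffer="zungnctmsexn" (len 12), cursors c1@3 c2@5 c3@12, authorship ..1.2......3
After op 3 (move_left): buffer="zungnctmsexn" (len 12), cursors c1@2 c2@4 c3@11, authorship ..1.2......3
After op 4 (add_cursor(4)): buffer="zungnctmsexn" (len 12), cursors c1@2 c2@4 c4@4 c3@11, authorship ..1.2......3
Authorship (.=original, N=cursor N): . . 1 . 2 . . . . . . 3
Index 2: author = 1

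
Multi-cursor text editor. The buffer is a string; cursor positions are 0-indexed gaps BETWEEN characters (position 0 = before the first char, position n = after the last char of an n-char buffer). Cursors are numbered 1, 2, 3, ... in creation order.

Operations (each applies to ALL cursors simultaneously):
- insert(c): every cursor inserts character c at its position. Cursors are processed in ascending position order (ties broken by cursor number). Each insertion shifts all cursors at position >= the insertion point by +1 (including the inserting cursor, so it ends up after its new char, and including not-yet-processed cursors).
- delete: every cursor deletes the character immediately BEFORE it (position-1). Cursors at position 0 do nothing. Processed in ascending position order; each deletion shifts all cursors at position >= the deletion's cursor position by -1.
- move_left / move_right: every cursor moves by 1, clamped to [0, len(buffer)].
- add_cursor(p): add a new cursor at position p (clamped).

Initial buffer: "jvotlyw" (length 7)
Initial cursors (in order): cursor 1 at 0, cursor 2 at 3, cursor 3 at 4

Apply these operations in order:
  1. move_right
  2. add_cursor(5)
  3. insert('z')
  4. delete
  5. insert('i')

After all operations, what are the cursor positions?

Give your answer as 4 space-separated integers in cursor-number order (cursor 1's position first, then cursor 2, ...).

After op 1 (move_right): buffer="jvotlyw" (len 7), cursors c1@1 c2@4 c3@5, authorship .......
After op 2 (add_cursor(5)): buffer="jvotlyw" (len 7), cursors c1@1 c2@4 c3@5 c4@5, authorship .......
After op 3 (insert('z')): buffer="jzvotzlzzyw" (len 11), cursors c1@2 c2@6 c3@9 c4@9, authorship .1...2.34..
After op 4 (delete): buffer="jvotlyw" (len 7), cursors c1@1 c2@4 c3@5 c4@5, authorship .......
After op 5 (insert('i')): buffer="jivotiliiyw" (len 11), cursors c1@2 c2@6 c3@9 c4@9, authorship .1...2.34..

Answer: 2 6 9 9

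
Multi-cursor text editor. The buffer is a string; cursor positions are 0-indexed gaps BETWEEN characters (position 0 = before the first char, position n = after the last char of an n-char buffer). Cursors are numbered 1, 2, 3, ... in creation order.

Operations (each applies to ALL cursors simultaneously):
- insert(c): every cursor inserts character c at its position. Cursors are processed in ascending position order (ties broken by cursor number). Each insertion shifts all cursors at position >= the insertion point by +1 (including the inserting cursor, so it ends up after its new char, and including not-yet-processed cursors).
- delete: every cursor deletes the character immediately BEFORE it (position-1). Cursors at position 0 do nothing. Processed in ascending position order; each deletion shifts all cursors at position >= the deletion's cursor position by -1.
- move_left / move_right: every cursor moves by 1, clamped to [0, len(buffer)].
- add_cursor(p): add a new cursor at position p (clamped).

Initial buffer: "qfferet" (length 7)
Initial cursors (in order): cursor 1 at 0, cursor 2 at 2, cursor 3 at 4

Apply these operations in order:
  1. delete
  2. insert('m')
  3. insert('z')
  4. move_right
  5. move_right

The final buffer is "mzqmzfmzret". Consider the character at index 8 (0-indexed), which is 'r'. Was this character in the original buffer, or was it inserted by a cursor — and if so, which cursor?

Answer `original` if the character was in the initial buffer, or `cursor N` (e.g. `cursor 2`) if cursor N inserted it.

After op 1 (delete): buffer="qfret" (len 5), cursors c1@0 c2@1 c3@2, authorship .....
After op 2 (insert('m')): buffer="mqmfmret" (len 8), cursors c1@1 c2@3 c3@5, authorship 1.2.3...
After op 3 (insert('z')): buffer="mzqmzfmzret" (len 11), cursors c1@2 c2@5 c3@8, authorship 11.22.33...
After op 4 (move_right): buffer="mzqmzfmzret" (len 11), cursors c1@3 c2@6 c3@9, authorship 11.22.33...
After op 5 (move_right): buffer="mzqmzfmzret" (len 11), cursors c1@4 c2@7 c3@10, authorship 11.22.33...
Authorship (.=original, N=cursor N): 1 1 . 2 2 . 3 3 . . .
Index 8: author = original

Answer: original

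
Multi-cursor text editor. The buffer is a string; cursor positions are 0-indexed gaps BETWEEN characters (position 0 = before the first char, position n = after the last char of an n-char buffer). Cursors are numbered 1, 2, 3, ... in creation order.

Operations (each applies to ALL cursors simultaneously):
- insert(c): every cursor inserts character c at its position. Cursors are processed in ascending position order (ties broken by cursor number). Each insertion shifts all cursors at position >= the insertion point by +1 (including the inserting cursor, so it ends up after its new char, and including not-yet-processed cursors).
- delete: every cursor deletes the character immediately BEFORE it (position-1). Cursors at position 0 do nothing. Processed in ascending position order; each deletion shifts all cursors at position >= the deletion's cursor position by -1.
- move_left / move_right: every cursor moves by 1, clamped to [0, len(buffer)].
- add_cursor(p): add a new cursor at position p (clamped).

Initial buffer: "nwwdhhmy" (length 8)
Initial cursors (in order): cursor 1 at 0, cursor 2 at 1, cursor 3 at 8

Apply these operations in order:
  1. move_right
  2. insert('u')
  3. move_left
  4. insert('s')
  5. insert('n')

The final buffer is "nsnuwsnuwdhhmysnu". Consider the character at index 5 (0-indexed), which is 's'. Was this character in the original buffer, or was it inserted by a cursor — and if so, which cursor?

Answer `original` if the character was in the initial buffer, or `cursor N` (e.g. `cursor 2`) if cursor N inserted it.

Answer: cursor 2

Derivation:
After op 1 (move_right): buffer="nwwdhhmy" (len 8), cursors c1@1 c2@2 c3@8, authorship ........
After op 2 (insert('u')): buffer="nuwuwdhhmyu" (len 11), cursors c1@2 c2@4 c3@11, authorship .1.2......3
After op 3 (move_left): buffer="nuwuwdhhmyu" (len 11), cursors c1@1 c2@3 c3@10, authorship .1.2......3
After op 4 (insert('s')): buffer="nsuwsuwdhhmysu" (len 14), cursors c1@2 c2@5 c3@13, authorship .11.22......33
After op 5 (insert('n')): buffer="nsnuwsnuwdhhmysnu" (len 17), cursors c1@3 c2@7 c3@16, authorship .111.222......333
Authorship (.=original, N=cursor N): . 1 1 1 . 2 2 2 . . . . . . 3 3 3
Index 5: author = 2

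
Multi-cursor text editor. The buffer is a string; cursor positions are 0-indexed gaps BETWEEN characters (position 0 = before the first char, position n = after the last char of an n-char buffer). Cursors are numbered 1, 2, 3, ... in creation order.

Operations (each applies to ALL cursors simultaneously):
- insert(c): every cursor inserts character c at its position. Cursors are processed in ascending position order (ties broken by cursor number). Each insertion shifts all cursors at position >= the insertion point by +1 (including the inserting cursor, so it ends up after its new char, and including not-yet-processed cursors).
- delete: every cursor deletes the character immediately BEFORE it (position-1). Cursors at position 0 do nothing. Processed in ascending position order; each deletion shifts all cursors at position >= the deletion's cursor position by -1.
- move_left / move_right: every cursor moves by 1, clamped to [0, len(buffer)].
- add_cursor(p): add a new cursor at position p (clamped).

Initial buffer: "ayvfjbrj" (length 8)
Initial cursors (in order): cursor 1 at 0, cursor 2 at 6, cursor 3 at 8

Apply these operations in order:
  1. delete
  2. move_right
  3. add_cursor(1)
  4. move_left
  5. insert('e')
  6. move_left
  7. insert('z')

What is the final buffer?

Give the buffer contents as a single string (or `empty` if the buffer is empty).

Answer: ezzeayvfjezzer

Derivation:
After op 1 (delete): buffer="ayvfjr" (len 6), cursors c1@0 c2@5 c3@6, authorship ......
After op 2 (move_right): buffer="ayvfjr" (len 6), cursors c1@1 c2@6 c3@6, authorship ......
After op 3 (add_cursor(1)): buffer="ayvfjr" (len 6), cursors c1@1 c4@1 c2@6 c3@6, authorship ......
After op 4 (move_left): buffer="ayvfjr" (len 6), cursors c1@0 c4@0 c2@5 c3@5, authorship ......
After op 5 (insert('e')): buffer="eeayvfjeer" (len 10), cursors c1@2 c4@2 c2@9 c3@9, authorship 14.....23.
After op 6 (move_left): buffer="eeayvfjeer" (len 10), cursors c1@1 c4@1 c2@8 c3@8, authorship 14.....23.
After op 7 (insert('z')): buffer="ezzeayvfjezzer" (len 14), cursors c1@3 c4@3 c2@12 c3@12, authorship 1144.....2233.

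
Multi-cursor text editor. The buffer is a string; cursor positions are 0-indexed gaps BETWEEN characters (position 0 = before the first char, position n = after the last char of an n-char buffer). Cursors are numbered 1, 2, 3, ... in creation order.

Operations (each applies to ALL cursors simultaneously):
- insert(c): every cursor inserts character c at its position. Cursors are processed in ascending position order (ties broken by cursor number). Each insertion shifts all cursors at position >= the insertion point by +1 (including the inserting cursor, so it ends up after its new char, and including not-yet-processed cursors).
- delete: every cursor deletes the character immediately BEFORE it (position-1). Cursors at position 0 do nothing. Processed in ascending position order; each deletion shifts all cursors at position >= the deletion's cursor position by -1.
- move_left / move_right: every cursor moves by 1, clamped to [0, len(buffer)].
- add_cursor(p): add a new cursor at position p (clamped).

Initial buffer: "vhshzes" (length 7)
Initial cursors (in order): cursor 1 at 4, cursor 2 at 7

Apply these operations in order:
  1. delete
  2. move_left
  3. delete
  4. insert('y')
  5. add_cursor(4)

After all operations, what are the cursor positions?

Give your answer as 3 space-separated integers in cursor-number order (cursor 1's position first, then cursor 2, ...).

After op 1 (delete): buffer="vhsze" (len 5), cursors c1@3 c2@5, authorship .....
After op 2 (move_left): buffer="vhsze" (len 5), cursors c1@2 c2@4, authorship .....
After op 3 (delete): buffer="vse" (len 3), cursors c1@1 c2@2, authorship ...
After op 4 (insert('y')): buffer="vysye" (len 5), cursors c1@2 c2@4, authorship .1.2.
After op 5 (add_cursor(4)): buffer="vysye" (len 5), cursors c1@2 c2@4 c3@4, authorship .1.2.

Answer: 2 4 4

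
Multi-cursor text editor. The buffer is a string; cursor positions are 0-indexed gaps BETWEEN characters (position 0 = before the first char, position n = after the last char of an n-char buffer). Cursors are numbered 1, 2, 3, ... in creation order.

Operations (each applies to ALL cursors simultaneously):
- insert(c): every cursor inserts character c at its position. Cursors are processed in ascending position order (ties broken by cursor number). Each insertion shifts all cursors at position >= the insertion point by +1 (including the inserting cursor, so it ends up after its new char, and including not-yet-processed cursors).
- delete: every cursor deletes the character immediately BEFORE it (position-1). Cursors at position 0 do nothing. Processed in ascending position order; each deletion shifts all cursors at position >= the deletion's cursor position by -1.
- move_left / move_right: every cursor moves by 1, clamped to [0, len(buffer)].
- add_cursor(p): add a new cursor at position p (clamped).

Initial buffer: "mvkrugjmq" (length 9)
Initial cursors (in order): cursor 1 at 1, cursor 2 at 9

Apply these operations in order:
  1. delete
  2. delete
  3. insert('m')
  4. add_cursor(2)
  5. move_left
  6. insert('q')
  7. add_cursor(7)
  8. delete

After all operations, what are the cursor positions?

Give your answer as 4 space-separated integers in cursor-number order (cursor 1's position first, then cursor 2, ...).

Answer: 0 6 1 4

Derivation:
After op 1 (delete): buffer="vkrugjm" (len 7), cursors c1@0 c2@7, authorship .......
After op 2 (delete): buffer="vkrugj" (len 6), cursors c1@0 c2@6, authorship ......
After op 3 (insert('m')): buffer="mvkrugjm" (len 8), cursors c1@1 c2@8, authorship 1......2
After op 4 (add_cursor(2)): buffer="mvkrugjm" (len 8), cursors c1@1 c3@2 c2@8, authorship 1......2
After op 5 (move_left): buffer="mvkrugjm" (len 8), cursors c1@0 c3@1 c2@7, authorship 1......2
After op 6 (insert('q')): buffer="qmqvkrugjqm" (len 11), cursors c1@1 c3@3 c2@10, authorship 113......22
After op 7 (add_cursor(7)): buffer="qmqvkrugjqm" (len 11), cursors c1@1 c3@3 c4@7 c2@10, authorship 113......22
After op 8 (delete): buffer="mvkrgjm" (len 7), cursors c1@0 c3@1 c4@4 c2@6, authorship 1.....2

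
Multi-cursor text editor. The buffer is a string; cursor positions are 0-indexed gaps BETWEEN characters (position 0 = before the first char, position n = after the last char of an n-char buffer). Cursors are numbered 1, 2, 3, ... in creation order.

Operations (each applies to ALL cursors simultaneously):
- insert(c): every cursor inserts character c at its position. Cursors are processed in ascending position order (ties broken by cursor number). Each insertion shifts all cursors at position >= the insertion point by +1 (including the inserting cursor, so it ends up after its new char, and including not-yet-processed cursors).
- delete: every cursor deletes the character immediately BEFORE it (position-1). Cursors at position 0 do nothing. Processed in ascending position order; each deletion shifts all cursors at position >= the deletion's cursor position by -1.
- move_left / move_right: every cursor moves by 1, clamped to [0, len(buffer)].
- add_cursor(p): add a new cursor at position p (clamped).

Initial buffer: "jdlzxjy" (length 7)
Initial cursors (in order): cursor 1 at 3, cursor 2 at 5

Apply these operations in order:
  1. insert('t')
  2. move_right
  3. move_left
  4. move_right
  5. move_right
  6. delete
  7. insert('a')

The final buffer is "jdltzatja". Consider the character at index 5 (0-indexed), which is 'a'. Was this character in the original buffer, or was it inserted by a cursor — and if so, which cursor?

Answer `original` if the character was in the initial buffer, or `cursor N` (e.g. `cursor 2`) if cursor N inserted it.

Answer: cursor 1

Derivation:
After op 1 (insert('t')): buffer="jdltzxtjy" (len 9), cursors c1@4 c2@7, authorship ...1..2..
After op 2 (move_right): buffer="jdltzxtjy" (len 9), cursors c1@5 c2@8, authorship ...1..2..
After op 3 (move_left): buffer="jdltzxtjy" (len 9), cursors c1@4 c2@7, authorship ...1..2..
After op 4 (move_right): buffer="jdltzxtjy" (len 9), cursors c1@5 c2@8, authorship ...1..2..
After op 5 (move_right): buffer="jdltzxtjy" (len 9), cursors c1@6 c2@9, authorship ...1..2..
After op 6 (delete): buffer="jdltztj" (len 7), cursors c1@5 c2@7, authorship ...1.2.
After op 7 (insert('a')): buffer="jdltzatja" (len 9), cursors c1@6 c2@9, authorship ...1.12.2
Authorship (.=original, N=cursor N): . . . 1 . 1 2 . 2
Index 5: author = 1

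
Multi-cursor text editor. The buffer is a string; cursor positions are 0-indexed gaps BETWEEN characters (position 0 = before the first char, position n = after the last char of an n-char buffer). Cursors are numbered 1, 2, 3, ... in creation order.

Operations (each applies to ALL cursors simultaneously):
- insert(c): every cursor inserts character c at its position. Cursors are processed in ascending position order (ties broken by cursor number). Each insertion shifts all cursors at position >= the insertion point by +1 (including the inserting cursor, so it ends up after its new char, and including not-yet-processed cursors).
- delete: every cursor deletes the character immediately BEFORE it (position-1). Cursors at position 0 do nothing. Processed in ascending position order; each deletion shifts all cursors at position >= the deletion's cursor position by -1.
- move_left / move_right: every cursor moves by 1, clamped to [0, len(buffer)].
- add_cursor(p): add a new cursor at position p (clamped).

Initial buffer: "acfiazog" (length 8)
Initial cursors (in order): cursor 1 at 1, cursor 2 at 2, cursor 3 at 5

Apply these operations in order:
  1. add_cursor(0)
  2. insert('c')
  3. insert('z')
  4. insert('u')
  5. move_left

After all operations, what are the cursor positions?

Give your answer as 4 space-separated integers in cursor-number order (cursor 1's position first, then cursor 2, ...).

After op 1 (add_cursor(0)): buffer="acfiazog" (len 8), cursors c4@0 c1@1 c2@2 c3@5, authorship ........
After op 2 (insert('c')): buffer="cacccfiaczog" (len 12), cursors c4@1 c1@3 c2@5 c3@9, authorship 4.1.2...3...
After op 3 (insert('z')): buffer="czaczcczfiaczzog" (len 16), cursors c4@2 c1@5 c2@8 c3@13, authorship 44.11.22...33...
After op 4 (insert('u')): buffer="czuaczucczufiaczuzog" (len 20), cursors c4@3 c1@7 c2@11 c3@17, authorship 444.111.222...333...
After op 5 (move_left): buffer="czuaczucczufiaczuzog" (len 20), cursors c4@2 c1@6 c2@10 c3@16, authorship 444.111.222...333...

Answer: 6 10 16 2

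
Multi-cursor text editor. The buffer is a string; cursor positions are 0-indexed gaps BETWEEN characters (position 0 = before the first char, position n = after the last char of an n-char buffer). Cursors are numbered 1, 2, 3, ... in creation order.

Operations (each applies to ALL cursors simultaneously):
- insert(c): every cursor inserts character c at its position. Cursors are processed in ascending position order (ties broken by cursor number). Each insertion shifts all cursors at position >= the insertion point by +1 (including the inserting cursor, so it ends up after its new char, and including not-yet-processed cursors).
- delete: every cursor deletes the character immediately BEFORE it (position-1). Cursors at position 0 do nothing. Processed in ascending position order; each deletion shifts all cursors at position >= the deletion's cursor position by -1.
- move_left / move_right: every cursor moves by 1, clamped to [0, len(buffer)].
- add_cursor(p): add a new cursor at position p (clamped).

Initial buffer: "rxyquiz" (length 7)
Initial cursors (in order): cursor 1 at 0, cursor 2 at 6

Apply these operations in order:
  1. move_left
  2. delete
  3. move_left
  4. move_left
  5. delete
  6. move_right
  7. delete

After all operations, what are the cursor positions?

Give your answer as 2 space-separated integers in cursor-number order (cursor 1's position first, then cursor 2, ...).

After op 1 (move_left): buffer="rxyquiz" (len 7), cursors c1@0 c2@5, authorship .......
After op 2 (delete): buffer="rxyqiz" (len 6), cursors c1@0 c2@4, authorship ......
After op 3 (move_left): buffer="rxyqiz" (len 6), cursors c1@0 c2@3, authorship ......
After op 4 (move_left): buffer="rxyqiz" (len 6), cursors c1@0 c2@2, authorship ......
After op 5 (delete): buffer="ryqiz" (len 5), cursors c1@0 c2@1, authorship .....
After op 6 (move_right): buffer="ryqiz" (len 5), cursors c1@1 c2@2, authorship .....
After op 7 (delete): buffer="qiz" (len 3), cursors c1@0 c2@0, authorship ...

Answer: 0 0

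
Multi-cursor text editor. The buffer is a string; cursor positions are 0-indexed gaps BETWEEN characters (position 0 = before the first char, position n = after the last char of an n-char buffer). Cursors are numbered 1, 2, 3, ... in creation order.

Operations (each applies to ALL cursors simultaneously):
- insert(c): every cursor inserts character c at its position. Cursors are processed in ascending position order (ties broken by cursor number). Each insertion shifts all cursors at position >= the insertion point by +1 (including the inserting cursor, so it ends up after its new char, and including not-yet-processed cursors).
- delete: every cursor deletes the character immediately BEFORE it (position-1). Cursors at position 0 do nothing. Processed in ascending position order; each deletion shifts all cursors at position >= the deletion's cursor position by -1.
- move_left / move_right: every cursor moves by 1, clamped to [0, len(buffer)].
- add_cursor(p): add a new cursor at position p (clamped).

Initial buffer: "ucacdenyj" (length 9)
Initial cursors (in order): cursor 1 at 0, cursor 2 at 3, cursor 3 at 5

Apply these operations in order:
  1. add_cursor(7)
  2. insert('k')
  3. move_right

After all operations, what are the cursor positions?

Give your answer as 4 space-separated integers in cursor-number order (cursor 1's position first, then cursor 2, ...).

After op 1 (add_cursor(7)): buffer="ucacdenyj" (len 9), cursors c1@0 c2@3 c3@5 c4@7, authorship .........
After op 2 (insert('k')): buffer="kucakcdkenkyj" (len 13), cursors c1@1 c2@5 c3@8 c4@11, authorship 1...2..3..4..
After op 3 (move_right): buffer="kucakcdkenkyj" (len 13), cursors c1@2 c2@6 c3@9 c4@12, authorship 1...2..3..4..

Answer: 2 6 9 12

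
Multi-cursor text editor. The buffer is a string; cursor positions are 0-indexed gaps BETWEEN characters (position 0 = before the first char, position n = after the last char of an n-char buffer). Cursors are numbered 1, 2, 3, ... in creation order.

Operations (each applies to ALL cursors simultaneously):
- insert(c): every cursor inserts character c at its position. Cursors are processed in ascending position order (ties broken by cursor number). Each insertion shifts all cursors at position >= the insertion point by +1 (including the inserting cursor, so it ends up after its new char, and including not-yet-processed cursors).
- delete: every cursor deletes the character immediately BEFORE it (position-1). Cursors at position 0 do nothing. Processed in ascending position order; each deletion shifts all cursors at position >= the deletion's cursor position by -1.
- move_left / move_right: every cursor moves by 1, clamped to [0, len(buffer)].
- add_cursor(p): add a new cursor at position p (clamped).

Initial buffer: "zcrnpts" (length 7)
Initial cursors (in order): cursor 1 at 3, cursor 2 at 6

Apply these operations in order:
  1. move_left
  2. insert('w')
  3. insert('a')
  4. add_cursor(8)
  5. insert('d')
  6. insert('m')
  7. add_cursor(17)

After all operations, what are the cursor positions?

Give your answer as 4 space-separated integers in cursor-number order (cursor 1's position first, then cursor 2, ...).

Answer: 6 15 12 17

Derivation:
After op 1 (move_left): buffer="zcrnpts" (len 7), cursors c1@2 c2@5, authorship .......
After op 2 (insert('w')): buffer="zcwrnpwts" (len 9), cursors c1@3 c2@7, authorship ..1...2..
After op 3 (insert('a')): buffer="zcwarnpwats" (len 11), cursors c1@4 c2@9, authorship ..11...22..
After op 4 (add_cursor(8)): buffer="zcwarnpwats" (len 11), cursors c1@4 c3@8 c2@9, authorship ..11...22..
After op 5 (insert('d')): buffer="zcwadrnpwdadts" (len 14), cursors c1@5 c3@10 c2@12, authorship ..111...2322..
After op 6 (insert('m')): buffer="zcwadmrnpwdmadmts" (len 17), cursors c1@6 c3@12 c2@15, authorship ..1111...233222..
After op 7 (add_cursor(17)): buffer="zcwadmrnpwdmadmts" (len 17), cursors c1@6 c3@12 c2@15 c4@17, authorship ..1111...233222..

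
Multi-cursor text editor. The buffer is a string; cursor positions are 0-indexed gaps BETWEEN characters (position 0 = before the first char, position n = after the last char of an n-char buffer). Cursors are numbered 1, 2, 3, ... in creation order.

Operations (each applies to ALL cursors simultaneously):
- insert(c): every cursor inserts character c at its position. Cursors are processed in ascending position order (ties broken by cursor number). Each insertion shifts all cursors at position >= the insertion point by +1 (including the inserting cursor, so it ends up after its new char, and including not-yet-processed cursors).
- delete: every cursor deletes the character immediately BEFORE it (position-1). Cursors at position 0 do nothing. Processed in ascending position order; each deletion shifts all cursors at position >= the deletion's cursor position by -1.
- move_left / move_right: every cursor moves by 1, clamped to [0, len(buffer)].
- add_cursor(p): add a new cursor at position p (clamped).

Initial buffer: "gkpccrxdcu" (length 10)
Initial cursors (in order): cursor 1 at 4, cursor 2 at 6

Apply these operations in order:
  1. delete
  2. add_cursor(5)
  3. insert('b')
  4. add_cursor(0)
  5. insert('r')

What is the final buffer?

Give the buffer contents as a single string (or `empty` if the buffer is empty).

Answer: rgkpbrcbrxbrdcu

Derivation:
After op 1 (delete): buffer="gkpcxdcu" (len 8), cursors c1@3 c2@4, authorship ........
After op 2 (add_cursor(5)): buffer="gkpcxdcu" (len 8), cursors c1@3 c2@4 c3@5, authorship ........
After op 3 (insert('b')): buffer="gkpbcbxbdcu" (len 11), cursors c1@4 c2@6 c3@8, authorship ...1.2.3...
After op 4 (add_cursor(0)): buffer="gkpbcbxbdcu" (len 11), cursors c4@0 c1@4 c2@6 c3@8, authorship ...1.2.3...
After op 5 (insert('r')): buffer="rgkpbrcbrxbrdcu" (len 15), cursors c4@1 c1@6 c2@9 c3@12, authorship 4...11.22.33...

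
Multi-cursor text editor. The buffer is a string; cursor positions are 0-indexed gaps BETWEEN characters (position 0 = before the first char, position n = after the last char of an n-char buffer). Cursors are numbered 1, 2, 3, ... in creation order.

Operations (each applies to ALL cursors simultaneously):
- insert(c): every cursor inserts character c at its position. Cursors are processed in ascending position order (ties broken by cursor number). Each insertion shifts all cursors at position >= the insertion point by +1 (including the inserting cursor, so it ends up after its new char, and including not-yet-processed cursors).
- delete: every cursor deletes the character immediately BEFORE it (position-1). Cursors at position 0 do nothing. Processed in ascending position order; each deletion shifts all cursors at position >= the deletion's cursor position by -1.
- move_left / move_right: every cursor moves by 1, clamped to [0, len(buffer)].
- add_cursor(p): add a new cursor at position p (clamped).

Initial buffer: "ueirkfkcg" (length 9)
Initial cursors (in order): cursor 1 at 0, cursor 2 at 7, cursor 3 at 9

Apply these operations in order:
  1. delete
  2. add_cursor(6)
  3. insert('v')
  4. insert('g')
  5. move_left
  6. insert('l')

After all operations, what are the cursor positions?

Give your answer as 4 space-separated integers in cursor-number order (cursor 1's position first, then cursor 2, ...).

Answer: 2 14 18 14

Derivation:
After op 1 (delete): buffer="ueirkfc" (len 7), cursors c1@0 c2@6 c3@7, authorship .......
After op 2 (add_cursor(6)): buffer="ueirkfc" (len 7), cursors c1@0 c2@6 c4@6 c3@7, authorship .......
After op 3 (insert('v')): buffer="vueirkfvvcv" (len 11), cursors c1@1 c2@9 c4@9 c3@11, authorship 1......24.3
After op 4 (insert('g')): buffer="vgueirkfvvggcvg" (len 15), cursors c1@2 c2@12 c4@12 c3@15, authorship 11......2424.33
After op 5 (move_left): buffer="vgueirkfvvggcvg" (len 15), cursors c1@1 c2@11 c4@11 c3@14, authorship 11......2424.33
After op 6 (insert('l')): buffer="vlgueirkfvvgllgcvlg" (len 19), cursors c1@2 c2@14 c4@14 c3@18, authorship 111......242244.333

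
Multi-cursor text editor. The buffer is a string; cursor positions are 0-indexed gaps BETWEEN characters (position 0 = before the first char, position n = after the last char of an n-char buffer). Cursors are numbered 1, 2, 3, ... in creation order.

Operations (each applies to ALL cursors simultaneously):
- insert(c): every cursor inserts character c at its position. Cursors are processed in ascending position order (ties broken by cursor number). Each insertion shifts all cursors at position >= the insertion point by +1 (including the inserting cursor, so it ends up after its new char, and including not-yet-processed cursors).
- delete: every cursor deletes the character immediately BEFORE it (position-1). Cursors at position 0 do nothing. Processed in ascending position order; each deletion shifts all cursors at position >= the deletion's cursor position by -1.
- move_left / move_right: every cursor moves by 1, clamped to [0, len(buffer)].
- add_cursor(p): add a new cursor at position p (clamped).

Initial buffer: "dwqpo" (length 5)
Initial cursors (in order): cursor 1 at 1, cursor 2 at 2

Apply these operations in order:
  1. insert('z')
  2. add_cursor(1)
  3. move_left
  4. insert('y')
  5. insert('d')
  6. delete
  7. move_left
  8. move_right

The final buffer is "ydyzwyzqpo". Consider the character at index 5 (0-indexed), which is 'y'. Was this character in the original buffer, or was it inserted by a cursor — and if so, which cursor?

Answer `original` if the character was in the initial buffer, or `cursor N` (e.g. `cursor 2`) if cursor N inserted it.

After op 1 (insert('z')): buffer="dzwzqpo" (len 7), cursors c1@2 c2@4, authorship .1.2...
After op 2 (add_cursor(1)): buffer="dzwzqpo" (len 7), cursors c3@1 c1@2 c2@4, authorship .1.2...
After op 3 (move_left): buffer="dzwzqpo" (len 7), cursors c3@0 c1@1 c2@3, authorship .1.2...
After op 4 (insert('y')): buffer="ydyzwyzqpo" (len 10), cursors c3@1 c1@3 c2@6, authorship 3.11.22...
After op 5 (insert('d')): buffer="yddydzwydzqpo" (len 13), cursors c3@2 c1@5 c2@9, authorship 33.111.222...
After op 6 (delete): buffer="ydyzwyzqpo" (len 10), cursors c3@1 c1@3 c2@6, authorship 3.11.22...
After op 7 (move_left): buffer="ydyzwyzqpo" (len 10), cursors c3@0 c1@2 c2@5, authorship 3.11.22...
After op 8 (move_right): buffer="ydyzwyzqpo" (len 10), cursors c3@1 c1@3 c2@6, authorship 3.11.22...
Authorship (.=original, N=cursor N): 3 . 1 1 . 2 2 . . .
Index 5: author = 2

Answer: cursor 2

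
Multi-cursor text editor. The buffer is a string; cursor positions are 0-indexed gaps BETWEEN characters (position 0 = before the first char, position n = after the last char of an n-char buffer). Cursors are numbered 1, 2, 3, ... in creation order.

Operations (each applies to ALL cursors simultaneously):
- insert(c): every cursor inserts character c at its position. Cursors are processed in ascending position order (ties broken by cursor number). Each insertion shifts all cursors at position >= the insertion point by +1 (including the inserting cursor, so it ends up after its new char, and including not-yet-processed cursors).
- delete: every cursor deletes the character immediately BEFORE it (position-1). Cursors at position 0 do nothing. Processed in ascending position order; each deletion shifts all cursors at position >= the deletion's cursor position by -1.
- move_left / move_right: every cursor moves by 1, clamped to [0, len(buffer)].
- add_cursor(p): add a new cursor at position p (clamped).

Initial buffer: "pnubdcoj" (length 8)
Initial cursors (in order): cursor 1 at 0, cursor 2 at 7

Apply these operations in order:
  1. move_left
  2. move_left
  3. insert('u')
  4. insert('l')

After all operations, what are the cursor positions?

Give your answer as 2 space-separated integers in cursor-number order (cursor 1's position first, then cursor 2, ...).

Answer: 2 9

Derivation:
After op 1 (move_left): buffer="pnubdcoj" (len 8), cursors c1@0 c2@6, authorship ........
After op 2 (move_left): buffer="pnubdcoj" (len 8), cursors c1@0 c2@5, authorship ........
After op 3 (insert('u')): buffer="upnubducoj" (len 10), cursors c1@1 c2@7, authorship 1.....2...
After op 4 (insert('l')): buffer="ulpnubdulcoj" (len 12), cursors c1@2 c2@9, authorship 11.....22...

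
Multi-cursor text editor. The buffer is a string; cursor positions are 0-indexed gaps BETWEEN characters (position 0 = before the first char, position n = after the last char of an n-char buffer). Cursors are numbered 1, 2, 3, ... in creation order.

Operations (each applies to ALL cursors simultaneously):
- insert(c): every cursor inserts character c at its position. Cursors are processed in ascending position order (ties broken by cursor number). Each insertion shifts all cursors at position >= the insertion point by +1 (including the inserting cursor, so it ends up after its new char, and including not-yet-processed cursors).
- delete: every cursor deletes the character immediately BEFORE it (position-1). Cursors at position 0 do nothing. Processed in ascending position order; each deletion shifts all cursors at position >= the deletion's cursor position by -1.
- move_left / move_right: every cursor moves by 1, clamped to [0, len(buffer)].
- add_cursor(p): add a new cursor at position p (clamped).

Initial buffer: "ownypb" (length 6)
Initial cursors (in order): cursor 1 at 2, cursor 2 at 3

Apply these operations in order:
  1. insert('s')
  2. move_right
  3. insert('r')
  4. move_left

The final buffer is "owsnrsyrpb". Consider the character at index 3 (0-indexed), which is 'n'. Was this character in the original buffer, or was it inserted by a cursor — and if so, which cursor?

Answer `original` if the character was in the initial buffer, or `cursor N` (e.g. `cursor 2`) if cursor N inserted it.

Answer: original

Derivation:
After op 1 (insert('s')): buffer="owsnsypb" (len 8), cursors c1@3 c2@5, authorship ..1.2...
After op 2 (move_right): buffer="owsnsypb" (len 8), cursors c1@4 c2@6, authorship ..1.2...
After op 3 (insert('r')): buffer="owsnrsyrpb" (len 10), cursors c1@5 c2@8, authorship ..1.12.2..
After op 4 (move_left): buffer="owsnrsyrpb" (len 10), cursors c1@4 c2@7, authorship ..1.12.2..
Authorship (.=original, N=cursor N): . . 1 . 1 2 . 2 . .
Index 3: author = original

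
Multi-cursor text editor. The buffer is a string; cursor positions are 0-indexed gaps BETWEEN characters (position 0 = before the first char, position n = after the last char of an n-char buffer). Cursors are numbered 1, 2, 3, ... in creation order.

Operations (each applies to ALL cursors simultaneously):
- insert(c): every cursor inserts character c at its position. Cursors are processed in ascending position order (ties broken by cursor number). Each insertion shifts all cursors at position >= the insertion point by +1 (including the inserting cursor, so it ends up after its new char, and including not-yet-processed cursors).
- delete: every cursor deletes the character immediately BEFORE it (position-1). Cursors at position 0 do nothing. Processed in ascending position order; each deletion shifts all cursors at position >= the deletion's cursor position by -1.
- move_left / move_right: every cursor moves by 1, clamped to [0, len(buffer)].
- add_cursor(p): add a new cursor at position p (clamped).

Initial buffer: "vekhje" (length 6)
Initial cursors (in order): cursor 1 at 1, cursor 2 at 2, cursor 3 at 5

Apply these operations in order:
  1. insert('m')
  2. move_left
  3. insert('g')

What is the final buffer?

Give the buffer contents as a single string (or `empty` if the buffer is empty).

After op 1 (insert('m')): buffer="vmemkhjme" (len 9), cursors c1@2 c2@4 c3@8, authorship .1.2...3.
After op 2 (move_left): buffer="vmemkhjme" (len 9), cursors c1@1 c2@3 c3@7, authorship .1.2...3.
After op 3 (insert('g')): buffer="vgmegmkhjgme" (len 12), cursors c1@2 c2@5 c3@10, authorship .11.22...33.

Answer: vgmegmkhjgme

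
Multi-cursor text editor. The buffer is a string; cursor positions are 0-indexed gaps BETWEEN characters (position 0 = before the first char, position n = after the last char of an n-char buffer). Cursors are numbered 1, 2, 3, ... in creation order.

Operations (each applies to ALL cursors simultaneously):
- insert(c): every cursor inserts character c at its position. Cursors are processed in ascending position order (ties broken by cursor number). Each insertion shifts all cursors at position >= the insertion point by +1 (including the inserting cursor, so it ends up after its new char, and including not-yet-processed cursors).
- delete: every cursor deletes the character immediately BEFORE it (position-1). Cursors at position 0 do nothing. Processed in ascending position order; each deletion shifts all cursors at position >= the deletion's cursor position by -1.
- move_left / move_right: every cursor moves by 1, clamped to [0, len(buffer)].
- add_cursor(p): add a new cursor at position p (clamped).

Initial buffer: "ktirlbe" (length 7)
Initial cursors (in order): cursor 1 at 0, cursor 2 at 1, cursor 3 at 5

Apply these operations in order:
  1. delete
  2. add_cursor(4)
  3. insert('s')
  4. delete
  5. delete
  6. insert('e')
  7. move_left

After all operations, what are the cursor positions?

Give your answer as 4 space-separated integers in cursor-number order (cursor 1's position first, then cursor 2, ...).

After op 1 (delete): buffer="tirbe" (len 5), cursors c1@0 c2@0 c3@3, authorship .....
After op 2 (add_cursor(4)): buffer="tirbe" (len 5), cursors c1@0 c2@0 c3@3 c4@4, authorship .....
After op 3 (insert('s')): buffer="sstirsbse" (len 9), cursors c1@2 c2@2 c3@6 c4@8, authorship 12...3.4.
After op 4 (delete): buffer="tirbe" (len 5), cursors c1@0 c2@0 c3@3 c4@4, authorship .....
After op 5 (delete): buffer="tie" (len 3), cursors c1@0 c2@0 c3@2 c4@2, authorship ...
After op 6 (insert('e')): buffer="eetieee" (len 7), cursors c1@2 c2@2 c3@6 c4@6, authorship 12..34.
After op 7 (move_left): buffer="eetieee" (len 7), cursors c1@1 c2@1 c3@5 c4@5, authorship 12..34.

Answer: 1 1 5 5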